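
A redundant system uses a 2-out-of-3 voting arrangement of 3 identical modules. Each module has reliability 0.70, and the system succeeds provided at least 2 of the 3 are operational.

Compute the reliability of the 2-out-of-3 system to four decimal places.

R = Σ_{i=2}^{3} C(3,i) p^i (1−p)^{3−i} with p = 0.70
C(3,2)·0.70^2·0.30^1 = 0.441000
C(3,3)·0.70^3·0.30^0 = 0.343000
Sum = 0.7840

0.7840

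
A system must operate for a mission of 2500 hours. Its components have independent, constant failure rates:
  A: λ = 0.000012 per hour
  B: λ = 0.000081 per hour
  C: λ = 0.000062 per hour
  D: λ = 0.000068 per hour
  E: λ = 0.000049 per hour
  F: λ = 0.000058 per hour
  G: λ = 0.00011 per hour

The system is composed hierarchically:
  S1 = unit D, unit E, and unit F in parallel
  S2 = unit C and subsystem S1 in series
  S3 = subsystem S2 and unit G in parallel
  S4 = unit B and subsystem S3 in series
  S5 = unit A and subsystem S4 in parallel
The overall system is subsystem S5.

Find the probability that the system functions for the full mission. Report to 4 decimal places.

0.9937

R(A) = exp(−0.000012 × 2500) = 0.970446
R(B) = exp(−0.000081 × 2500) = 0.816686
R(C) = exp(−0.000062 × 2500) = 0.856415
R(D) = exp(−0.000068 × 2500) = 0.843665
R(E) = exp(−0.000049 × 2500) = 0.884706
R(F) = exp(−0.000058 × 2500) = 0.865022
R(G) = exp(−0.00011 × 2500) = 0.759572
Parallel (D, E, and F): 1 − (1 − 0.843665)(1 − 0.884706)(1 − 0.865022) = 0.997567
Series (C and [0.997567]): 0.856415 × 0.997567 = 0.854331
Parallel ([0.854331] and G): 1 − (1 − 0.854331)(1 − 0.759572) = 0.964977
Series (B and [0.964977]): 0.816686 × 0.964977 = 0.788083
Parallel (A and [0.788083]): 1 − (1 − 0.970446)(1 − 0.788083) = 0.9937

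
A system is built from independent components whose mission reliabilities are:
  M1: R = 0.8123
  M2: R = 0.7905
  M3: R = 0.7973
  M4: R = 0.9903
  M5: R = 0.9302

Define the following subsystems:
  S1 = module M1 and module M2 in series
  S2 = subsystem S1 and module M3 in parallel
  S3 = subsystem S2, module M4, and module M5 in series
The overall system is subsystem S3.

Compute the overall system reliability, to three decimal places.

Series (M1 and M2): 0.81230 × 0.79050 = 0.64212
Parallel ([0.64212] and M3): 1 − (1 − 0.64212)(1 − 0.79730) = 0.92746
Series ([0.92746], M4, and M5): 0.92746 × 0.99030 × 0.93020 = 0.854

0.854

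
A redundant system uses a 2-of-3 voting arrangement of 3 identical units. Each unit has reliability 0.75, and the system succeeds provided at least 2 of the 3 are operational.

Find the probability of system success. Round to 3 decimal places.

0.844

R = Σ_{i=2}^{3} C(3,i) p^i (1−p)^{3−i} with p = 0.75
C(3,2)·0.75^2·0.25^1 = 0.42188
C(3,3)·0.75^3·0.25^0 = 0.42188
Sum = 0.844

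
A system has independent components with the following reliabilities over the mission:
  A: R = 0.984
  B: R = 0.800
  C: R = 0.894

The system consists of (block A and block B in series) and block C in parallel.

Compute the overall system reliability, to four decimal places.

0.9774

Series (A and B): 0.984000 × 0.800000 = 0.787200
Parallel ([0.787200] and C): 1 − (1 − 0.787200)(1 − 0.894000) = 0.9774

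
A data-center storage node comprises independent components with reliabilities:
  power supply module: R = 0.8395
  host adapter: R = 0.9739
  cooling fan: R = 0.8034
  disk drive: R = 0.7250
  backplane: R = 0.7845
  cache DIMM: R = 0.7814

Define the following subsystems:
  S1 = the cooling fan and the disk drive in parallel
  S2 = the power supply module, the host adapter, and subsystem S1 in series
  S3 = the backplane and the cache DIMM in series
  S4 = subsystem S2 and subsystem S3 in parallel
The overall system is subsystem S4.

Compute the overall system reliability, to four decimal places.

0.9123

Parallel (cooling fan and disk drive): 1 − (1 − 0.803400)(1 − 0.725000) = 0.945935
Series (power supply module, host adapter, and [0.945935]): 0.839500 × 0.973900 × 0.945935 = 0.773386
Series (backplane and cache DIMM): 0.784500 × 0.781400 = 0.613008
Parallel ([0.773386] and [0.613008]): 1 − (1 − 0.773386)(1 − 0.613008) = 0.9123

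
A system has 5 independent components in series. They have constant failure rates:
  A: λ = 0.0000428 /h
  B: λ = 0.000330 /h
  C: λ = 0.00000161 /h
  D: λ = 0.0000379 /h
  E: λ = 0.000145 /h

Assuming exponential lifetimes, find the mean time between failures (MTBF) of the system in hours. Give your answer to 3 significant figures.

1790

Series of exponential components: λ_sys = Σ λ_i
λ_sys = 0.0000428 + 0.000330 + 0.00000161 + 0.0000379 + 0.000145 = 5.5731e-04 /h
MTBF = 1 / λ_sys = 1790 h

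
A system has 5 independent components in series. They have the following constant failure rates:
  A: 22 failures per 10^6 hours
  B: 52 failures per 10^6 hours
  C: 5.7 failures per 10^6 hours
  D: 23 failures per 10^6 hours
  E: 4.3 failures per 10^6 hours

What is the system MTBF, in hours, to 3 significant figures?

Series of exponential components: λ_sys = Σ λ_i
λ_sys = 0.000022 + 0.000052 + 0.0000057 + 0.000023 + 0.0000043 = 1.0700e-04 /h
MTBF = 1 / λ_sys = 9350 h

9350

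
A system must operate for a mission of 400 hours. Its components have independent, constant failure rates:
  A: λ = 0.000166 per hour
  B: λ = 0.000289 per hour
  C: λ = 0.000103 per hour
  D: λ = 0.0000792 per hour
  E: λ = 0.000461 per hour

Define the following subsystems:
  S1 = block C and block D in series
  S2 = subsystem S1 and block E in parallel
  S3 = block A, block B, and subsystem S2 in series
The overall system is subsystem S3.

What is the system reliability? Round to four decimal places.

R(A) = exp(−0.000166 × 400) = 0.935756
R(B) = exp(−0.000289 × 400) = 0.890831
R(C) = exp(−0.000103 × 400) = 0.959637
R(D) = exp(−0.0000792 × 400) = 0.968817
R(E) = exp(−0.000461 × 400) = 0.831603
Series (C and D): 0.959637 × 0.968817 = 0.929713
Parallel ([0.929713] and E): 1 − (1 − 0.929713)(1 − 0.831603) = 0.988164
Series (A, B, and [0.988164]): 0.935756 × 0.890831 × 0.988164 = 0.8237

0.8237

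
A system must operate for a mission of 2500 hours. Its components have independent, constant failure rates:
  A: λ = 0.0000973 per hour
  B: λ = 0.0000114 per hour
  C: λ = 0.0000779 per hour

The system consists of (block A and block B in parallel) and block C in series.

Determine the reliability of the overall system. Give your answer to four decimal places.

R(A) = exp(−0.0000973 × 2500) = 0.784075
R(B) = exp(−0.0000114 × 2500) = 0.971902
R(C) = exp(−0.0000779 × 2500) = 0.823040
Parallel (A and B): 1 − (1 − 0.784075)(1 − 0.971902) = 0.993933
Series ([0.993933] and C): 0.993933 × 0.823040 = 0.8180

0.8180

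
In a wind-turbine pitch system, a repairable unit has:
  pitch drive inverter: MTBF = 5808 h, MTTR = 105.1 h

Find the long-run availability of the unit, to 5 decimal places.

A(pitch drive inverter) = MTBF/(MTBF+MTTR) = 5808/(5808+105.1) = 0.98223

0.98223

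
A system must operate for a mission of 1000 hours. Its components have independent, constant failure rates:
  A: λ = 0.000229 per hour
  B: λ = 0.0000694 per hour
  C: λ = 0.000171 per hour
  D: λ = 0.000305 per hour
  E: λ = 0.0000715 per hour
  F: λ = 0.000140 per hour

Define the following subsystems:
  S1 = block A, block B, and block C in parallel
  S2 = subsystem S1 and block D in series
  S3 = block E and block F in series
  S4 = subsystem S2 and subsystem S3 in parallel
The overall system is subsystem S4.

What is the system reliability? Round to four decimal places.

0.9496

R(A) = exp(−0.000229 × 1000) = 0.795329
R(B) = exp(−0.0000694 × 1000) = 0.932953
R(C) = exp(−0.000171 × 1000) = 0.842822
R(D) = exp(−0.000305 × 1000) = 0.737123
R(E) = exp(−0.0000715 × 1000) = 0.930996
R(F) = exp(−0.000140 × 1000) = 0.869358
Parallel (A, B, and C): 1 − (1 − 0.795329)(1 − 0.932953)(1 − 0.842822) = 0.997843
Series ([0.997843] and D): 0.997843 × 0.737123 = 0.735533
Series (E and F): 0.930996 × 0.869358 = 0.809369
Parallel ([0.735533] and [0.809369]): 1 − (1 − 0.735533)(1 − 0.809369) = 0.9496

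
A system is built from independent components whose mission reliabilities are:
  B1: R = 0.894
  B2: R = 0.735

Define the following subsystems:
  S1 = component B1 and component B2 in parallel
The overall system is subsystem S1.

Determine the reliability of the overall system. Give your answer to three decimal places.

0.972

Parallel (B1 and B2): 1 − (1 − 0.89400)(1 − 0.73500) = 0.972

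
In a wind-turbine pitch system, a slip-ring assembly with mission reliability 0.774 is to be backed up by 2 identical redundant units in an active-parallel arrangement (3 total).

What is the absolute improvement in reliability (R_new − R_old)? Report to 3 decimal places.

0.214

R_before = 0.774
R_after = 1 − (1 − 0.774)^3 = 0.988
ΔR = 0.988 − 0.774 = 0.214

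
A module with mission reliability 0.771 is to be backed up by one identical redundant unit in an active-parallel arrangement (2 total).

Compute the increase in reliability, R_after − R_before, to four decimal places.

0.1766

R_before = 0.771
R_after = 1 − (1 − 0.771)^2 = 0.9476
ΔR = 0.9476 − 0.771 = 0.1766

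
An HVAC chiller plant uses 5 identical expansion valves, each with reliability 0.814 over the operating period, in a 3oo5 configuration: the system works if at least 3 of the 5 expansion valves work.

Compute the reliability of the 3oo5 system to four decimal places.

R = Σ_{i=3}^{5} C(5,i) p^i (1−p)^{5−i} with p = 0.814
C(5,3)·0.814^3·0.186^2 = 0.186595
C(5,4)·0.814^4·0.186^1 = 0.408301
C(5,5)·0.814^5·0.186^0 = 0.357373
Sum = 0.9523

0.9523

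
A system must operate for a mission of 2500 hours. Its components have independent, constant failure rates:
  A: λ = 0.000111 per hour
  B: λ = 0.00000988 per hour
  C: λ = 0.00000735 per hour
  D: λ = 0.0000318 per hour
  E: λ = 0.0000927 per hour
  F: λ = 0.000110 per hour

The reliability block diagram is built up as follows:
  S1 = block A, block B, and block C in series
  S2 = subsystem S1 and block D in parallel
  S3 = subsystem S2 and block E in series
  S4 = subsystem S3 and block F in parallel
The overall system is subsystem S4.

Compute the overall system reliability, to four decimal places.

0.9463

R(A) = exp(−0.000111 × 2500) = 0.757676
R(B) = exp(−0.00000988 × 2500) = 0.975603
R(C) = exp(−0.00000735 × 2500) = 0.981793
R(D) = exp(−0.0000318 × 2500) = 0.923578
R(E) = exp(−0.0000927 × 2500) = 0.793144
R(F) = exp(−0.000110 × 2500) = 0.759572
Series (A, B, and C): 0.757676 × 0.975603 × 0.981793 = 0.725733
Parallel ([0.725733] and D): 1 − (1 − 0.725733)(1 − 0.923578) = 0.979040
Series ([0.979040] and E): 0.979040 × 0.793144 = 0.776520
Parallel ([0.776520] and F): 1 − (1 − 0.776520)(1 − 0.759572) = 0.9463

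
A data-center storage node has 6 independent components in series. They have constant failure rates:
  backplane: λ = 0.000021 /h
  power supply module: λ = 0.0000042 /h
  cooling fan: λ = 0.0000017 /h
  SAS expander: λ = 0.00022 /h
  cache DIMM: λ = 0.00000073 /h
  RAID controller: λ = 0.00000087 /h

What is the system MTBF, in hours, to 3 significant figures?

Series of exponential components: λ_sys = Σ λ_i
λ_sys = 0.000021 + 0.0000042 + 0.0000017 + 0.00022 + 0.00000073 + 0.00000087 = 2.4850e-04 /h
MTBF = 1 / λ_sys = 4020 h

4020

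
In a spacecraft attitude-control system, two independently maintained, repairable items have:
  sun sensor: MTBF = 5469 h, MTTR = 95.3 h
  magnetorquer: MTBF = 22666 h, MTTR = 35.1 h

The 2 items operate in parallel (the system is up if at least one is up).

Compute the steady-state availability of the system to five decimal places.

A(sun sensor) = MTBF/(MTBF+MTTR) = 5469/(5469+95.3) = 0.982873
A(magnetorquer) = MTBF/(MTBF+MTTR) = 22666/(22666+35.1) = 0.998454
Parallel availability: 1 − (1 − 0.982873)(1 − 0.998454) = 0.99997

0.99997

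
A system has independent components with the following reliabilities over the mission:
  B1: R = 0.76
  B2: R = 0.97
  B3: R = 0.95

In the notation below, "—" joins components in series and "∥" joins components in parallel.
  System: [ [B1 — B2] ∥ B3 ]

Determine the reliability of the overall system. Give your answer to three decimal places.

Series (B1 and B2): 0.76000 × 0.97000 = 0.73720
Parallel ([0.73720] and B3): 1 − (1 − 0.73720)(1 − 0.95000) = 0.987

0.987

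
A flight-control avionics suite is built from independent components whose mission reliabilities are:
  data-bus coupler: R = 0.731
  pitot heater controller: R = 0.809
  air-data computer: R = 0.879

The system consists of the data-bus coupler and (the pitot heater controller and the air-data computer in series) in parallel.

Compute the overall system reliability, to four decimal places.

0.9223

Series (pitot heater controller and air-data computer): 0.809000 × 0.879000 = 0.711111
Parallel (data-bus coupler and [0.711111]): 1 − (1 − 0.731000)(1 − 0.711111) = 0.9223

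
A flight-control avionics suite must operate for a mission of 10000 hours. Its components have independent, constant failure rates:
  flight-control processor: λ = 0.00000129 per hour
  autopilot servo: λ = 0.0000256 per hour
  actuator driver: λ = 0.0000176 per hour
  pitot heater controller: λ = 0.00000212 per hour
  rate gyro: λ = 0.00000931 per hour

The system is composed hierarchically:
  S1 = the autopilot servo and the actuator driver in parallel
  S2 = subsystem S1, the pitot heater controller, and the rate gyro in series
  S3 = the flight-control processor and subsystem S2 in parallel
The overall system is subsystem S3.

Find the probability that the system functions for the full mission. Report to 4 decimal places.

0.9982

R(flight-control processor) = exp(−0.00000129 × 10000) = 0.987183
R(autopilot servo) = exp(−0.0000256 × 10000) = 0.774142
R(actuator driver) = exp(−0.0000176 × 10000) = 0.838618
R(pitot heater controller) = exp(−0.00000212 × 10000) = 0.979023
R(rate gyro) = exp(−0.00000931 × 10000) = 0.911102
Parallel (autopilot servo and actuator driver): 1 − (1 − 0.774142)(1 − 0.838618) = 0.963551
Series ([0.963551], pitot heater controller, and rate gyro): 0.963551 × 0.979023 × 0.911102 = 0.859478
Parallel (flight-control processor and [0.859478]): 1 − (1 − 0.987183)(1 − 0.859478) = 0.9982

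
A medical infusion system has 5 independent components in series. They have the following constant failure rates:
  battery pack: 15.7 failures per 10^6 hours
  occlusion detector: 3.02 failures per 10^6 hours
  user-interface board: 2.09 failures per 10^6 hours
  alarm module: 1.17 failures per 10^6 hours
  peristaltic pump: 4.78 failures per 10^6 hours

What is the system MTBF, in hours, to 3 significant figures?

Series of exponential components: λ_sys = Σ λ_i
λ_sys = 0.0000157 + 0.00000302 + 0.00000209 + 0.00000117 + 0.00000478 = 2.6760e-05 /h
MTBF = 1 / λ_sys = 37400 h

37400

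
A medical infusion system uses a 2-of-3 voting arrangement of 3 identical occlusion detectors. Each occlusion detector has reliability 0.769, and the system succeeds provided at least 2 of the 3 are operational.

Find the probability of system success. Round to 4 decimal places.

R = Σ_{i=2}^{3} C(3,i) p^i (1−p)^{3−i} with p = 0.769
C(3,2)·0.769^2·0.231^1 = 0.409813
C(3,3)·0.769^3·0.231^0 = 0.454757
Sum = 0.8646

0.8646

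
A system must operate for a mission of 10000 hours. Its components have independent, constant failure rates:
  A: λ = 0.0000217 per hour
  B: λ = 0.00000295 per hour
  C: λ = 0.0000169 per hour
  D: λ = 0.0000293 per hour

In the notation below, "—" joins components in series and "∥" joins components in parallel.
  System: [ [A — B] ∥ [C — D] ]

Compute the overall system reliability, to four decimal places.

0.9192

R(A) = exp(−0.0000217 × 10000) = 0.804930
R(B) = exp(−0.00000295 × 10000) = 0.970931
R(C) = exp(−0.0000169 × 10000) = 0.844509
R(D) = exp(−0.0000293 × 10000) = 0.746022
Series (A and B): 0.804930 × 0.970931 = 0.781531
Series (C and D): 0.844509 × 0.746022 = 0.630022
Parallel ([0.781531] and [0.630022]): 1 − (1 − 0.781531)(1 − 0.630022) = 0.9192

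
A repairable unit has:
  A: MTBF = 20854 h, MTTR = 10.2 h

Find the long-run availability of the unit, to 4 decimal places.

A(A) = MTBF/(MTBF+MTTR) = 20854/(20854+10.2) = 0.9995

0.9995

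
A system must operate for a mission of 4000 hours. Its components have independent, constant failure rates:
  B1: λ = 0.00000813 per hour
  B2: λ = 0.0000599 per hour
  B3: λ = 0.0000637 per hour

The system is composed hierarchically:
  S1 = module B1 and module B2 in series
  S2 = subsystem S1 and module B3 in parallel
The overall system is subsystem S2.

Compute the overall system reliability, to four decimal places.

0.9464

R(B1) = exp(−0.00000813 × 4000) = 0.968003
R(B2) = exp(−0.0000599 × 4000) = 0.786943
R(B3) = exp(−0.0000637 × 4000) = 0.775071
Series (B1 and B2): 0.968003 × 0.786943 = 0.761763
Parallel ([0.761763] and B3): 1 − (1 − 0.761763)(1 − 0.775071) = 0.9464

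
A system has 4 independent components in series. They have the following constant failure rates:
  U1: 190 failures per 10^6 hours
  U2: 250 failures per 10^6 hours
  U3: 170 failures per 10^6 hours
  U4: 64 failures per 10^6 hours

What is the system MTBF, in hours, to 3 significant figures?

1480

Series of exponential components: λ_sys = Σ λ_i
λ_sys = 0.00019 + 0.00025 + 0.00017 + 0.000064 = 6.7400e-04 /h
MTBF = 1 / λ_sys = 1480 h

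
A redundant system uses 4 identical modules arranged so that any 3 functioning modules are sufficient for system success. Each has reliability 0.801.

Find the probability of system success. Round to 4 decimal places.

R = Σ_{i=3}^{4} C(4,i) p^i (1−p)^{4−i} with p = 0.801
C(4,3)·0.801^3·0.199^1 = 0.409082
C(4,4)·0.801^4·0.199^0 = 0.411652
Sum = 0.8207

0.8207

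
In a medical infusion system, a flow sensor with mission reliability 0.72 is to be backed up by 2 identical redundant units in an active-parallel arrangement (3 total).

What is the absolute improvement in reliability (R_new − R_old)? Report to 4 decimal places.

0.2580

R_before = 0.72
R_after = 1 − (1 − 0.72)^3 = 0.9780
ΔR = 0.9780 − 0.72 = 0.2580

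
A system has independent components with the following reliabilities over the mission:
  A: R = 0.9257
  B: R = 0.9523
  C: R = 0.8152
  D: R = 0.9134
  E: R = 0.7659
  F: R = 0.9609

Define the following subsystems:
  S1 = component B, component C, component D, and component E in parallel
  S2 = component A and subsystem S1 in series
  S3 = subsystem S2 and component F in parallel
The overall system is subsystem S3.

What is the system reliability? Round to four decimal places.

Parallel (B, C, D, and E): 1 − (1 − 0.952300)(1 − 0.815200)(1 − 0.913400)(1 − 0.765900) = 0.999821
Series (A and [0.999821]): 0.925700 × 0.999821 = 0.925534
Parallel ([0.925534] and F): 1 − (1 − 0.925534)(1 − 0.960900) = 0.9971

0.9971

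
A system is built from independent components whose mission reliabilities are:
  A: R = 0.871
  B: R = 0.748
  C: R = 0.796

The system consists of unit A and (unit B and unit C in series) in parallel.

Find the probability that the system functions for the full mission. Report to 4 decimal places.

Series (B and C): 0.748000 × 0.796000 = 0.595408
Parallel (A and [0.595408]): 1 − (1 − 0.871000)(1 − 0.595408) = 0.9478

0.9478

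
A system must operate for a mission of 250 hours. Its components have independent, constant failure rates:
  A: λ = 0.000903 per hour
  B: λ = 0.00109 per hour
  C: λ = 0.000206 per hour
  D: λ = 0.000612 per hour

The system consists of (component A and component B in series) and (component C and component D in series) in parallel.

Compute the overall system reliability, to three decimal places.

0.927

R(A) = exp(−0.000903 × 250) = 0.79792
R(B) = exp(−0.00109 × 250) = 0.76147
R(C) = exp(−0.000206 × 250) = 0.94980
R(D) = exp(−0.000612 × 250) = 0.85813
Series (A and B): 0.79792 × 0.76147 = 0.60759
Series (C and D): 0.94980 × 0.85813 = 0.81505
Parallel ([0.60759] and [0.81505]): 1 − (1 − 0.60759)(1 − 0.81505) = 0.927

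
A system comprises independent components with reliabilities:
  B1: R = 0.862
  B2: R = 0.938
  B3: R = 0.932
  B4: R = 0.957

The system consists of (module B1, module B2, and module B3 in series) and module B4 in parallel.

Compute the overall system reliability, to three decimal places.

Series (B1, B2, and B3): 0.86200 × 0.93800 × 0.93200 = 0.75357
Parallel ([0.75357] and B4): 1 − (1 − 0.75357)(1 − 0.95700) = 0.989

0.989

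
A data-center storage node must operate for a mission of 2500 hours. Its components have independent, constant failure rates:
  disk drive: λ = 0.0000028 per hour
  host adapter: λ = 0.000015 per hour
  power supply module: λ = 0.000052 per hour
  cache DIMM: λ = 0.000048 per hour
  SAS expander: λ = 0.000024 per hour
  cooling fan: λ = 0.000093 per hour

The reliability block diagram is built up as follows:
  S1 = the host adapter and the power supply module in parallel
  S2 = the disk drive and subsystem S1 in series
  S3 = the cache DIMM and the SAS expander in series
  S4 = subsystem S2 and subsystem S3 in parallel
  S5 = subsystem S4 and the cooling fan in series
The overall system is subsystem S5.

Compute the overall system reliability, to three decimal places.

R(disk drive) = exp(−0.0000028 × 2500) = 0.99302
R(host adapter) = exp(−0.000015 × 2500) = 0.96319
R(power supply module) = exp(−0.000052 × 2500) = 0.87810
R(cache DIMM) = exp(−0.000048 × 2500) = 0.88692
R(SAS expander) = exp(−0.000024 × 2500) = 0.94176
R(cooling fan) = exp(−0.000093 × 2500) = 0.79255
Parallel (host adapter and power supply module): 1 − (1 − 0.96319)(1 − 0.87810) = 0.99551
Series (disk drive and [0.99551]): 0.99302 × 0.99551 = 0.98856
Series (cache DIMM and SAS expander): 0.88692 × 0.94176 = 0.83527
Parallel ([0.98856] and [0.83527]): 1 − (1 − 0.98856)(1 − 0.83527) = 0.99812
Series ([0.99812] and cooling fan): 0.99812 × 0.79255 = 0.791

0.791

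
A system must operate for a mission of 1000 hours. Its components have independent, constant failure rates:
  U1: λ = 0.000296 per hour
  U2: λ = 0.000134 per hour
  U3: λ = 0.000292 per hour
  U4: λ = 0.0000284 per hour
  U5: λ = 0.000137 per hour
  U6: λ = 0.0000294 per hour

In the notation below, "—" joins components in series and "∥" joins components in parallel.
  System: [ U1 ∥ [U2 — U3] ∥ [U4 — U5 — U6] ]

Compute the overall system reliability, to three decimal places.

R(U1) = exp(−0.000296 × 1000) = 0.74379
R(U2) = exp(−0.000134 × 1000) = 0.87459
R(U3) = exp(−0.000292 × 1000) = 0.74677
R(U4) = exp(−0.0000284 × 1000) = 0.97200
R(U5) = exp(−0.000137 × 1000) = 0.87197
R(U6) = exp(−0.0000294 × 1000) = 0.97103
Series (U2 and U3): 0.87459 × 0.74677 = 0.65312
Series (U4, U5, and U6): 0.97200 × 0.87197 × 0.97103 = 0.82300
Parallel (U1, [0.65312], and [0.82300]): 1 − (1 − 0.74379)(1 − 0.65312)(1 − 0.82300) = 0.984

0.984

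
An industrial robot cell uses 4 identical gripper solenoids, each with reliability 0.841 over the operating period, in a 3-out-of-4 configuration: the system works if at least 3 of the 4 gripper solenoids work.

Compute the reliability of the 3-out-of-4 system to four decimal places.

R = Σ_{i=3}^{4} C(4,i) p^i (1−p)^{4−i} with p = 0.841
C(4,3)·0.841^3·0.159^1 = 0.378308
C(4,4)·0.841^4·0.159^0 = 0.500246
Sum = 0.8786

0.8786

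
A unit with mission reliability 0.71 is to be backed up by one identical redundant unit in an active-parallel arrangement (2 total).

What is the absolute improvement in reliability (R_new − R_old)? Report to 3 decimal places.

0.206

R_before = 0.71
R_after = 1 − (1 − 0.71)^2 = 0.916
ΔR = 0.916 − 0.71 = 0.206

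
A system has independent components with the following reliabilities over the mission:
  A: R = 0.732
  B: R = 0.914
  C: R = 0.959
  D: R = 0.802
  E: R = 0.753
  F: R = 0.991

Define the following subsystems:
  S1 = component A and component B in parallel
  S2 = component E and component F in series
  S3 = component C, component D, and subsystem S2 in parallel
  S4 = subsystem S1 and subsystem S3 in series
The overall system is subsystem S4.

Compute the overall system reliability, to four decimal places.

Parallel (A and B): 1 − (1 − 0.732000)(1 − 0.914000) = 0.976952
Series (E and F): 0.753000 × 0.991000 = 0.746223
Parallel (C, D, and [0.746223]): 1 − (1 − 0.959000)(1 − 0.802000)(1 − 0.746223) = 0.997940
Series ([0.976952] and [0.997940]): 0.976952 × 0.997940 = 0.9749

0.9749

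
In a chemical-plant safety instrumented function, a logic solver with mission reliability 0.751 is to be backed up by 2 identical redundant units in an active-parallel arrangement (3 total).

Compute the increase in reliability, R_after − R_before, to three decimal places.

R_before = 0.751
R_after = 1 − (1 − 0.751)^3 = 0.985
ΔR = 0.985 − 0.751 = 0.234

0.234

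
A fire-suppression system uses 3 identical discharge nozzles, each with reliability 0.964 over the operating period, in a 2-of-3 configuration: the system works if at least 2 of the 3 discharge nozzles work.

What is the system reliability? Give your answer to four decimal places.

0.9962

R = Σ_{i=2}^{3} C(3,i) p^i (1−p)^{3−i} with p = 0.964
C(3,2)·0.964^2·0.036^1 = 0.100364
C(3,3)·0.964^3·0.036^0 = 0.895841
Sum = 0.9962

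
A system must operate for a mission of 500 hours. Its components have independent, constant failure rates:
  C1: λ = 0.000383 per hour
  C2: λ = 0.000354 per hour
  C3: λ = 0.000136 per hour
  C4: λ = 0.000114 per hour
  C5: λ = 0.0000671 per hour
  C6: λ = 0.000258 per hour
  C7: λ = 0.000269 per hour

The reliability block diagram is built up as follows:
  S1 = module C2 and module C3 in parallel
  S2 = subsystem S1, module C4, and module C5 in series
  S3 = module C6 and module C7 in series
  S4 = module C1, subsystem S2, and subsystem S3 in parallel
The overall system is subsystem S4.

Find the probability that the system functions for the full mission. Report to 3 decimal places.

0.996

R(C1) = exp(−0.000383 × 500) = 0.82572
R(C2) = exp(−0.000354 × 500) = 0.83778
R(C3) = exp(−0.000136 × 500) = 0.93426
R(C4) = exp(−0.000114 × 500) = 0.94459
R(C5) = exp(−0.0000671 × 500) = 0.96701
R(C6) = exp(−0.000258 × 500) = 0.87897
R(C7) = exp(−0.000269 × 500) = 0.87415
Parallel (C2 and C3): 1 − (1 − 0.83778)(1 − 0.93426) = 0.98934
Series ([0.98934], C4, and C5): 0.98934 × 0.94459 × 0.96701 = 0.90369
Series (C6 and C7): 0.87897 × 0.87415 = 0.76835
Parallel (C1, [0.90369], and [0.76835]): 1 − (1 − 0.82572)(1 − 0.90369)(1 − 0.76835) = 0.996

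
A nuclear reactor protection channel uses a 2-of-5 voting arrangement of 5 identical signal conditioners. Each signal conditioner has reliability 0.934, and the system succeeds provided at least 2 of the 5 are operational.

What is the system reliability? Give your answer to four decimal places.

0.9999

R = Σ_{i=2}^{5} C(5,i) p^i (1−p)^{5−i} with p = 0.934
C(5,2)·0.934^2·0.066^3 = 0.002508
C(5,3)·0.934^3·0.066^2 = 0.035492
C(5,4)·0.934^4·0.066^1 = 0.251132
C(5,5)·0.934^5·0.066^0 = 0.710779
Sum = 0.9999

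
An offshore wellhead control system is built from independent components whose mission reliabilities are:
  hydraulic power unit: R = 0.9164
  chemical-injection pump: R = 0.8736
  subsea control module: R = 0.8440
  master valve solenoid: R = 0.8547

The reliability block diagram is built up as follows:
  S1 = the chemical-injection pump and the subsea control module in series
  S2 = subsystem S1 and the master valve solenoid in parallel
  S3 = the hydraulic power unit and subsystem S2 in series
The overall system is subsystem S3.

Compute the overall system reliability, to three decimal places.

Series (chemical-injection pump and subsea control module): 0.87360 × 0.84400 = 0.73732
Parallel ([0.73732] and master valve solenoid): 1 − (1 − 0.73732)(1 − 0.85470) = 0.96183
Series (hydraulic power unit and [0.96183]): 0.91640 × 0.96183 = 0.881

0.881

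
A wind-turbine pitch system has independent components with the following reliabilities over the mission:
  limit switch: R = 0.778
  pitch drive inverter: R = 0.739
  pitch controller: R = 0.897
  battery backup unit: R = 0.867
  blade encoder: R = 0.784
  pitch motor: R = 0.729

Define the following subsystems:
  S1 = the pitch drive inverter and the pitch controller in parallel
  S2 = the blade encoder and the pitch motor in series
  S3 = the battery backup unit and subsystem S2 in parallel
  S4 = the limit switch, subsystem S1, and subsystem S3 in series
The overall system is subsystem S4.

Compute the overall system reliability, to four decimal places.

0.7139

Parallel (pitch drive inverter and pitch controller): 1 − (1 − 0.739000)(1 − 0.897000) = 0.973117
Series (blade encoder and pitch motor): 0.784000 × 0.729000 = 0.571536
Parallel (battery backup unit and [0.571536]): 1 − (1 − 0.867000)(1 − 0.571536) = 0.943014
Series (limit switch, [0.973117], and [0.943014]): 0.778000 × 0.973117 × 0.943014 = 0.7139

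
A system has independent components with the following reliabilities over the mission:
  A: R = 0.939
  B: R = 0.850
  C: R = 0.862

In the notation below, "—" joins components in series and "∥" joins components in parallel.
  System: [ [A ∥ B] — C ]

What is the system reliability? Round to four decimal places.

Parallel (A and B): 1 − (1 − 0.939000)(1 − 0.850000) = 0.990850
Series ([0.990850] and C): 0.990850 × 0.862000 = 0.8541

0.8541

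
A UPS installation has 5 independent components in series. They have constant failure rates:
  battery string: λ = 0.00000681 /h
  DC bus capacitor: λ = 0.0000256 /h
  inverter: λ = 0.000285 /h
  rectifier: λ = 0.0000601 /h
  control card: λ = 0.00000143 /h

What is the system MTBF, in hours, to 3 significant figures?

2640

Series of exponential components: λ_sys = Σ λ_i
λ_sys = 0.00000681 + 0.0000256 + 0.000285 + 0.0000601 + 0.00000143 = 3.7894e-04 /h
MTBF = 1 / λ_sys = 2640 h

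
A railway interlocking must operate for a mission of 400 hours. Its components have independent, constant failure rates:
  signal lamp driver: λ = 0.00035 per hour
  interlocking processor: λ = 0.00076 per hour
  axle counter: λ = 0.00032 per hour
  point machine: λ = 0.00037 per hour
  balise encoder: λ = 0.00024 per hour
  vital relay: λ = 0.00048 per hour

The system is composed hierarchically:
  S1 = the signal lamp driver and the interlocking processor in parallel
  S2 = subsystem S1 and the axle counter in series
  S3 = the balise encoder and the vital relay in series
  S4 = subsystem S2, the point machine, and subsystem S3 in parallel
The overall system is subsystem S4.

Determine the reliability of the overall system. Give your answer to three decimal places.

R(signal lamp driver) = exp(−0.00035 × 400) = 0.86936
R(interlocking processor) = exp(−0.00076 × 400) = 0.73786
R(axle counter) = exp(−0.00032 × 400) = 0.87985
R(point machine) = exp(−0.00037 × 400) = 0.86243
R(balise encoder) = exp(−0.00024 × 400) = 0.90846
R(vital relay) = exp(−0.00048 × 400) = 0.82531
Parallel (signal lamp driver and interlocking processor): 1 − (1 − 0.86936)(1 − 0.73786) = 0.96575
Series ([0.96575] and axle counter): 0.96575 × 0.87985 = 0.84972
Series (balise encoder and vital relay): 0.90846 × 0.82531 = 0.74976
Parallel ([0.84972], point machine, and [0.74976]): 1 − (1 − 0.84972)(1 − 0.86243)(1 − 0.74976) = 0.995

0.995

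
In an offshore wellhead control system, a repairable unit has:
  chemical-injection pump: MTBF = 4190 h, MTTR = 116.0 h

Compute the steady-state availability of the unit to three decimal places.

A(chemical-injection pump) = MTBF/(MTBF+MTTR) = 4190/(4190+116.0) = 0.973

0.973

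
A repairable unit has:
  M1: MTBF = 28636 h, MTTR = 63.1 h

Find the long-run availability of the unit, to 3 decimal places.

A(M1) = MTBF/(MTBF+MTTR) = 28636/(28636+63.1) = 0.998

0.998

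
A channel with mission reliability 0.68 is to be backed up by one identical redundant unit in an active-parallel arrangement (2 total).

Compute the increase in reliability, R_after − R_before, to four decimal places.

R_before = 0.68
R_after = 1 − (1 − 0.68)^2 = 0.8976
ΔR = 0.8976 − 0.68 = 0.2176

0.2176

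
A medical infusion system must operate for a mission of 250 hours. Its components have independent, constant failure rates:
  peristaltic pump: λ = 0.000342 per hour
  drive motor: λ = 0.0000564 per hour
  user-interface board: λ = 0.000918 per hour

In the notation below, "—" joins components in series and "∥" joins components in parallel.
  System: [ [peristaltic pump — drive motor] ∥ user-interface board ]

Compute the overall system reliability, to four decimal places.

0.9806

R(peristaltic pump) = exp(−0.000342 × 250) = 0.918053
R(drive motor) = exp(−0.0000564 × 250) = 0.985999
R(user-interface board) = exp(−0.000918 × 250) = 0.794931
Series (peristaltic pump and drive motor): 0.918053 × 0.985999 = 0.905199
Parallel ([0.905199] and user-interface board): 1 − (1 − 0.905199)(1 − 0.794931) = 0.9806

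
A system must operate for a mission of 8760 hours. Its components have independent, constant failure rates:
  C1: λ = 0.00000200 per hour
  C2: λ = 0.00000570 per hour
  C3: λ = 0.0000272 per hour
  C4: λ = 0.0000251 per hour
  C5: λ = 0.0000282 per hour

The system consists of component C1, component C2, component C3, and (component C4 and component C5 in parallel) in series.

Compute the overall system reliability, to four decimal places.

0.7048

R(C1) = exp(−0.00000200 × 8760) = 0.982633
R(C2) = exp(−0.00000570 × 8760) = 0.951294
R(C3) = exp(−0.0000272 × 8760) = 0.787988
R(C4) = exp(−0.0000251 × 8760) = 0.802618
R(C5) = exp(−0.0000282 × 8760) = 0.781116
Parallel (C4 and C5): 1 − (1 − 0.802618)(1 − 0.781116) = 0.956796
Series (C1, C2, C3, and [0.956796]): 0.982633 × 0.951294 × 0.787988 × 0.956796 = 0.7048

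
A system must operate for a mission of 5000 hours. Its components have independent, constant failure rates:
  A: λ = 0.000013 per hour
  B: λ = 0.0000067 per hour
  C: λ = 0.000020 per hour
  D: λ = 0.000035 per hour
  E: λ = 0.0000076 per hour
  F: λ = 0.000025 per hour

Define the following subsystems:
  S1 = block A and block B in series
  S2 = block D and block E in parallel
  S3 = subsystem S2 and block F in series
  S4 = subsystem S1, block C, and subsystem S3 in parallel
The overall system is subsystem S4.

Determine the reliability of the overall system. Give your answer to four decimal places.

0.9989

R(A) = exp(−0.000013 × 5000) = 0.937067
R(B) = exp(−0.0000067 × 5000) = 0.967055
R(C) = exp(−0.000020 × 5000) = 0.904837
R(D) = exp(−0.000035 × 5000) = 0.839457
R(E) = exp(−0.0000076 × 5000) = 0.962713
R(F) = exp(−0.000025 × 5000) = 0.882497
Series (A and B): 0.937067 × 0.967055 = 0.906195
Parallel (D and E): 1 − (1 − 0.839457)(1 − 0.962713) = 0.994014
Series ([0.994014] and F): 0.994014 × 0.882497 = 0.877214
Parallel ([0.906195], C, and [0.877214]): 1 − (1 − 0.906195)(1 − 0.904837)(1 − 0.877214) = 0.9989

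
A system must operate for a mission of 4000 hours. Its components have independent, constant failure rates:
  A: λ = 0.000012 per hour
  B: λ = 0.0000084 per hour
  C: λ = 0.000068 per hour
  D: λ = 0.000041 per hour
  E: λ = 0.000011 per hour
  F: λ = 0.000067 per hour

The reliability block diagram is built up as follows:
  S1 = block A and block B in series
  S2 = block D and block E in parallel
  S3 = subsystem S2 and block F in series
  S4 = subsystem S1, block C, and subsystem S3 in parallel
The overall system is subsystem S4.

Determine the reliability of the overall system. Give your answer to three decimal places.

0.996

R(A) = exp(−0.000012 × 4000) = 0.95313
R(B) = exp(−0.0000084 × 4000) = 0.96696
R(C) = exp(−0.000068 × 4000) = 0.76185
R(D) = exp(−0.000041 × 4000) = 0.84874
R(E) = exp(−0.000011 × 4000) = 0.95695
R(F) = exp(−0.000067 × 4000) = 0.76491
Series (A and B): 0.95313 × 0.96696 = 0.92164
Parallel (D and E): 1 − (1 − 0.84874)(1 − 0.95695) = 0.99349
Series ([0.99349] and F): 0.99349 × 0.76491 = 0.75993
Parallel ([0.92164], C, and [0.75993]): 1 − (1 − 0.92164)(1 − 0.76185)(1 − 0.75993) = 0.996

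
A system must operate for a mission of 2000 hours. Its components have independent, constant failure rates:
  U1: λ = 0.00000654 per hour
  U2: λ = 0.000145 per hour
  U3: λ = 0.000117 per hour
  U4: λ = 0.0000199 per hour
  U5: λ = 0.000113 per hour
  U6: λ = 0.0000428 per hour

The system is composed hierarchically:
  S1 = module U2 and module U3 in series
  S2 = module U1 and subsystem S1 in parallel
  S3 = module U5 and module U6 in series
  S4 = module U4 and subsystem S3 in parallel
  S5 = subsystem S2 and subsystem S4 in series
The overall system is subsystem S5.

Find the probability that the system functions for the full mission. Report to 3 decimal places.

0.984

R(U1) = exp(−0.00000654 × 2000) = 0.98701
R(U2) = exp(−0.000145 × 2000) = 0.74826
R(U3) = exp(−0.000117 × 2000) = 0.79136
R(U4) = exp(−0.0000199 × 2000) = 0.96098
R(U5) = exp(−0.000113 × 2000) = 0.79772
R(U6) = exp(−0.0000428 × 2000) = 0.91796
Series (U2 and U3): 0.74826 × 0.79136 = 0.59214
Parallel (U1 and [0.59214]): 1 − (1 − 0.98701)(1 − 0.59214) = 0.99470
Series (U5 and U6): 0.79772 × 0.91796 = 0.73228
Parallel (U4 and [0.73228]): 1 − (1 − 0.96098)(1 − 0.73228) = 0.98955
Series ([0.99470] and [0.98955]): 0.99470 × 0.98955 = 0.984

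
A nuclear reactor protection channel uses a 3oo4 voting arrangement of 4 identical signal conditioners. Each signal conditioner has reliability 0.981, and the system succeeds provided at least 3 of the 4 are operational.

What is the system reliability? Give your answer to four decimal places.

R = Σ_{i=3}^{4} C(4,i) p^i (1−p)^{4−i} with p = 0.981
C(4,3)·0.981^3·0.019^1 = 0.071750
C(4,4)·0.981^4·0.019^0 = 0.926139
Sum = 0.9979

0.9979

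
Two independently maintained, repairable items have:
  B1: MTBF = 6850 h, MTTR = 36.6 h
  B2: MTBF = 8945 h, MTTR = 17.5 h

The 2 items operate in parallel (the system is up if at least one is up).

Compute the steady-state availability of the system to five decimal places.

0.99999

A(B1) = MTBF/(MTBF+MTTR) = 6850/(6850+36.6) = 0.994685
A(B2) = MTBF/(MTBF+MTTR) = 8945/(8945+17.5) = 0.998047
Parallel availability: 1 − (1 − 0.994685)(1 − 0.998047) = 0.99999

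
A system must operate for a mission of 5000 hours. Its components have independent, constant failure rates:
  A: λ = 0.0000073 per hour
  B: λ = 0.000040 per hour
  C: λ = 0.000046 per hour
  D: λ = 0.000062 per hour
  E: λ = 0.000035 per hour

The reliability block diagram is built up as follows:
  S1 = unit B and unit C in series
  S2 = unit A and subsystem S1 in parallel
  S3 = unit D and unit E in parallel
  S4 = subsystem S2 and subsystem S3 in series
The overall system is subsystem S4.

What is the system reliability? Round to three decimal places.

R(A) = exp(−0.0000073 × 5000) = 0.96416
R(B) = exp(−0.000040 × 5000) = 0.81873
R(C) = exp(−0.000046 × 5000) = 0.79453
R(D) = exp(−0.000062 × 5000) = 0.73345
R(E) = exp(−0.000035 × 5000) = 0.83946
Series (B and C): 0.81873 × 0.79453 = 0.65051
Parallel (A and [0.65051]): 1 − (1 − 0.96416)(1 − 0.65051) = 0.98747
Parallel (D and E): 1 − (1 − 0.73345)(1 − 0.83946) = 0.95721
Series ([0.98747] and [0.95721]): 0.98747 × 0.95721 = 0.945

0.945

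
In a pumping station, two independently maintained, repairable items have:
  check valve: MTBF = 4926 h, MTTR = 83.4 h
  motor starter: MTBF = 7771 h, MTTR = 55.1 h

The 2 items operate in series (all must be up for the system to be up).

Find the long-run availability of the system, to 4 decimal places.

0.9764

A(check valve) = MTBF/(MTBF+MTTR) = 4926/(4926+83.4) = 0.983351
A(motor starter) = MTBF/(MTBF+MTTR) = 7771/(7771+55.1) = 0.992959
Series availability: 0.983351 × 0.992959 = 0.9764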